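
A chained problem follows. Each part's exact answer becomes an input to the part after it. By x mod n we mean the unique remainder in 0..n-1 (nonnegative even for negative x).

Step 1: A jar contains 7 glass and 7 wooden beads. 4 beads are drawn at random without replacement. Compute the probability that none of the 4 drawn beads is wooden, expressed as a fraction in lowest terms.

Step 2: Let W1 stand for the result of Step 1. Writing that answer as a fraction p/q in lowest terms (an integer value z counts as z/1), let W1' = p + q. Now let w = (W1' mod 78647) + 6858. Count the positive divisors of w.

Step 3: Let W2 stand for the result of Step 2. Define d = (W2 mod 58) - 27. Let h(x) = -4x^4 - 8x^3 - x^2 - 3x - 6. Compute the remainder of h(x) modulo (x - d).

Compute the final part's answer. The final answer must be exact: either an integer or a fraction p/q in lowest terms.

-466722

Step 1: total draws C(14,4) = 1001; favorable C(7,4) = 35; P = 5/143; answer 5/143
Step 2: W1 = 5/143; threaded value p + q = 148; w = 7006; 7006 = 2 * 31 * 113; number of divisors = (1+1) * (1+1) * (1+1) = 8; answer 8
Step 3: W2 = 8; d = -19; remainder = value at the root: -4*(-19)^4 - 8*(-19)^3 - 1*(-19)^2 - 3*(-19)^1 - 6 = (-521284) + (54872) + (-361) + (57) + (-6) = -466722; answer -466722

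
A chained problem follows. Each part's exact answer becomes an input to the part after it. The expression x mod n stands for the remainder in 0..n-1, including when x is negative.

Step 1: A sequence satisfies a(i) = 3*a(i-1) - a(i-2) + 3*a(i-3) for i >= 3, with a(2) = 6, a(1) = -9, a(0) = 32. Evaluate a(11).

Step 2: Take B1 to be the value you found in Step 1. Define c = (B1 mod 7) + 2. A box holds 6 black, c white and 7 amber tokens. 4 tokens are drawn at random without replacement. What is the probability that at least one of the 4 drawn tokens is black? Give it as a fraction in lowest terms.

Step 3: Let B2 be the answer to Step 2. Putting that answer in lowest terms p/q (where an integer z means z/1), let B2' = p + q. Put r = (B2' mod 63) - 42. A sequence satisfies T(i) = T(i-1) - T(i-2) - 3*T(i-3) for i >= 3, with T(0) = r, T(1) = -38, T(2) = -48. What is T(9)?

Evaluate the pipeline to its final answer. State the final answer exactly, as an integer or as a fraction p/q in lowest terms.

Step 1: a(3) = 3*(6) - 1*(-9) + 3*(32) = 123; iterating: a(3)=123, a(4)=336, a(5)=903, a(6)=2742, a(7)=8331, a(8)=24960, a(9)=74775, a(10)=224358, a(11)=673179; answer 673179
Step 2: B1 = 673179; c = 5; total draws C(18,4) = 3060; complement C(12,4) = 495; favorable 3060 - 495 = 2565; P = 57/68; answer 57/68
Step 3: B2 = 57/68; threaded value p + q = 125; r = 20; T(3) = 1*(-48) - 1*(-38) - 3*(20) = -70; iterating: T(3)=-70, T(4)=92, T(5)=306, T(6)=424, T(7)=-158, T(8)=-1500, T(9)=-2614; answer -2614

-2614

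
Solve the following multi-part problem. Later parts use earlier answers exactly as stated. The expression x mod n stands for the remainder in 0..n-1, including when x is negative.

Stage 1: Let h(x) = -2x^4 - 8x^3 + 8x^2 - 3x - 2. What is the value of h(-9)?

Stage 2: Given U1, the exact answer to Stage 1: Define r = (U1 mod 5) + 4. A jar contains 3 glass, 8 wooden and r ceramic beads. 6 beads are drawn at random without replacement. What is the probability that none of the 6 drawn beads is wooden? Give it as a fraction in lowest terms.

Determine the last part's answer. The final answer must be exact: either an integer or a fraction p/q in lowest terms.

Stage 1: -2*(-9)^4 - 8*(-9)^3 + 8*(-9)^2 - 3*(-9)^1 - 2 = (-13122) + (5832) + (648) + (27) + (-2) = -6617; answer -6617
Stage 2: U1 = -6617; r = 7; total draws C(18,6) = 18564; favorable C(10,6) = 210; P = 5/442; answer 5/442

5/442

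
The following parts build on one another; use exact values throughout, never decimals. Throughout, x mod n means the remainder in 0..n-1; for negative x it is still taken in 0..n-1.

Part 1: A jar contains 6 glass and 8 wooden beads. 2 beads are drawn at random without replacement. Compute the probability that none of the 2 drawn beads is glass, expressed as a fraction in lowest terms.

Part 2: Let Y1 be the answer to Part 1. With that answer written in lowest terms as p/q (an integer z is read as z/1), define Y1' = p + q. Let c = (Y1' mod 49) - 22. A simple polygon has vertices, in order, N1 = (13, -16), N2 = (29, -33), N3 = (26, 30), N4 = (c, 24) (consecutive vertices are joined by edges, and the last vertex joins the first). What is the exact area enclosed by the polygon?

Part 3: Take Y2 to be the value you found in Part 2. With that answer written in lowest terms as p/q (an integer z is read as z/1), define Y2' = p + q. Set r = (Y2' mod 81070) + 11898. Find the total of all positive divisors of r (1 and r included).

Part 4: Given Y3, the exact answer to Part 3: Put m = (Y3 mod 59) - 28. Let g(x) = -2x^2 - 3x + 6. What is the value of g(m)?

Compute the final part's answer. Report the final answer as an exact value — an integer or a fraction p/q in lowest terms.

-183

Part 1: total draws C(14,2) = 91; favorable C(8,2) = 28; P = 4/13; answer 4/13
Part 2: Y1 = 4/13; threaded value p + q = 17; c = -5; cross terms: (13*-33 - 29*-16)=35, (29*30 - 26*-33)=1728, (26*24 - -5*30)=774, (-5*-16 - 13*24)=-232; twice the area = |2305| = 2305; area = 2305/2; answer 2305/2
Part 3: Y2 = 2305/2; threaded value p + q = 2307; r = 14205; 14205 = 3 * 5 * 947; sigma = (1 + 3) * (1 + 5) * (1 + 947) = 4 * 6 * 948 = 22752; answer 22752
Part 4: Y3 = 22752; m = 9; -2*(9)^2 - 3*(9)^1 + 6 = (-162) + (-27) + (6) = -183; answer -183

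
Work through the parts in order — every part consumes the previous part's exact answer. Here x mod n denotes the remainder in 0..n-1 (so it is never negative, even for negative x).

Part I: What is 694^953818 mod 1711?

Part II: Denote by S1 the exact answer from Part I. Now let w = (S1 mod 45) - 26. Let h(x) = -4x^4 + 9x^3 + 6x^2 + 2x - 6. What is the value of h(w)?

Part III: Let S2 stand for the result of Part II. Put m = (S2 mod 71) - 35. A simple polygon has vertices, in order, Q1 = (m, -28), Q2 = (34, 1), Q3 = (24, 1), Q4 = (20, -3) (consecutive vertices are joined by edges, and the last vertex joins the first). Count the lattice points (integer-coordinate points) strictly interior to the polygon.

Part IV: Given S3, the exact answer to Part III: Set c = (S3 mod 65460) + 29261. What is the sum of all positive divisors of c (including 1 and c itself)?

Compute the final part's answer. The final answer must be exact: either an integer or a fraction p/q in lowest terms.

33616

Part I: squarings mod 1711: 694^1=694, 694^2=845, 694^4=538, 694^8=285, 694^16=808, 694^32=973, 694^64=546, 694^128=402, 694^256=770, 694^512=894, 694^1024=199, 694^2048=248, 694^4096=1619, 694^8192=1620, 694^16384=1437, 694^32768=1503, 694^65536=489, 694^131072=1292, 694^262144=1039, 694^524288=1591; 694^953818 = 694^2 * 694^8 * 694^16 * 694^64 * 694^128 * 694^256 * 694^1024 * 694^2048 * 694^32768 * 694^131072 * 694^262144 * 694^524288 = 167 (mod 1711); answer 167
Part II: S1 = 167; w = 6; -4*(6)^4 + 9*(6)^3 + 6*(6)^2 + 2*(6)^1 - 6 = (-5184) + (1944) + (216) + (12) + (-6) = -3018; answer -3018
Part III: S2 = -3018; m = 0; cross terms: (0*1 - 34*-28)=952, (34*1 - 24*1)=10, (24*-3 - 20*1)=-92, (20*-28 - 0*-3)=-560; twice the area = |310| = 310; area = 155; boundary points = 1 + 10 + 4 + 5 = 20; strictly interior points = area - boundary/2 + 1 = 146; answer 146
Part IV: S3 = 146; c = 29407; 29407 = 7 * 4201; sigma = (1 + 7) * (1 + 4201) = 8 * 4202 = 33616; answer 33616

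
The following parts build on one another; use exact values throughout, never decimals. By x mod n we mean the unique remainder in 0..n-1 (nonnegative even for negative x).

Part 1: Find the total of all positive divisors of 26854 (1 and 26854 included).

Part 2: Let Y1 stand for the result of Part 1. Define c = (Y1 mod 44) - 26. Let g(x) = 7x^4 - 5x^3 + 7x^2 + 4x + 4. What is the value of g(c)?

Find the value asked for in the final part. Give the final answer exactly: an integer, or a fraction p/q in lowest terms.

Part 1: 26854 = 2 * 29 * 463; sigma = (1 + 2) * (1 + 29) * (1 + 463) = 3 * 30 * 464 = 41760; answer 41760
Part 2: Y1 = 41760; c = -22; 7*(-22)^4 - 5*(-22)^3 + 7*(-22)^2 + 4*(-22)^1 + 4 = (1639792) + (53240) + (3388) + (-88) + (4) = 1696336; answer 1696336

1696336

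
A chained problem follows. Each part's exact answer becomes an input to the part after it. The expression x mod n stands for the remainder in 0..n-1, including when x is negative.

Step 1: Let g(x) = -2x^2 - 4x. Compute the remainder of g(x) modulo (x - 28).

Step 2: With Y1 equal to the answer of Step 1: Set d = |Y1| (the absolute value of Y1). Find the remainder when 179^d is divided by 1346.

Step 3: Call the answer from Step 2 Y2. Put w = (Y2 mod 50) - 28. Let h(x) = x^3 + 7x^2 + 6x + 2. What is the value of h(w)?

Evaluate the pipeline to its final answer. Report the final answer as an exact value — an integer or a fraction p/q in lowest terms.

Step 1: remainder = value at the root: -2*(28)^2 - 4*(28)^1 = (-1568) + (-112) = -1680; answer -1680
Step 2: Y1 = -1680; d = 1680; squarings mod 1346: 179^1=179, 179^2=1083, 179^4=523, 179^8=291, 179^16=1229, 179^32=229, 179^64=1293, 179^128=117, 179^256=229, 179^512=1293, 179^1024=117; 179^1680 = 179^16 * 179^128 * 179^512 * 179^1024 = 1345 (mod 1346); answer 1345
Step 3: Y2 = 1345; w = 17; 1*(17)^3 + 7*(17)^2 + 6*(17)^1 + 2 = (4913) + (2023) + (102) + (2) = 7040; answer 7040

7040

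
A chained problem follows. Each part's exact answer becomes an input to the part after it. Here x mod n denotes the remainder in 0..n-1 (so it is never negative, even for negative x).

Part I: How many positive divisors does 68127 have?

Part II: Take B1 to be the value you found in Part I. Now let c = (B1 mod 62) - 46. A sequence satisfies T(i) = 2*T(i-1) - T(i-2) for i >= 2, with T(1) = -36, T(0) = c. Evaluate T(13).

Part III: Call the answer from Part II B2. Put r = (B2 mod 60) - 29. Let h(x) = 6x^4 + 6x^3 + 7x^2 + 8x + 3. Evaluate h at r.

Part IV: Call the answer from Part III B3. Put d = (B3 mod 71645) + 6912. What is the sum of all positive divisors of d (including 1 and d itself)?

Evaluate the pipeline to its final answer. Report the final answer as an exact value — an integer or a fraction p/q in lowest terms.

51558

Part I: 68127 = 3 * 22709; number of divisors = (1+1) * (1+1) = 4; answer 4
Part II: B1 = 4; c = -42; T(2) = 2*(-36) - 1*(-42) = -30; iterating: T(2)=-30, T(3)=-24, T(4)=-18, T(5)=-12, T(6)=-6, T(7)=0, T(8)=6, T(9)=12, T(10)=18, T(11)=24, T(12)=30, T(13)=36; answer 36
Part III: B2 = 36; r = 7; 6*(7)^4 + 6*(7)^3 + 7*(7)^2 + 8*(7)^1 + 3 = (14406) + (2058) + (343) + (56) + (3) = 16866; answer 16866
Part IV: B3 = 16866; d = 23778; 23778 = 2 * 3^2 * 1321; sigma = (1 + 2) * (1 + 3 + 9) * (1 + 1321) = 3 * 13 * 1322 = 51558; answer 51558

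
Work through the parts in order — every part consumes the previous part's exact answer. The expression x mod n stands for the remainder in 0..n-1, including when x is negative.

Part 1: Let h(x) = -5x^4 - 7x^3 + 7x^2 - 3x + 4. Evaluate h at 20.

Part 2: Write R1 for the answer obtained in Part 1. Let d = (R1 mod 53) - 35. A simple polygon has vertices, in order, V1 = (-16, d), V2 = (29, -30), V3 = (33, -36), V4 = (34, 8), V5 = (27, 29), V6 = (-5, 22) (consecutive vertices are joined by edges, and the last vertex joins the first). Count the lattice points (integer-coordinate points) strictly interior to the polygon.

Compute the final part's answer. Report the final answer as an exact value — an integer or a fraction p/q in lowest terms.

1728

Part 1: -5*(20)^4 - 7*(20)^3 + 7*(20)^2 - 3*(20)^1 + 4 = (-800000) + (-56000) + (2800) + (-60) + (4) = -853256; answer -853256
Part 2: R1 = -853256; d = 9; cross terms: (-16*-30 - 29*9)=219, (29*-36 - 33*-30)=-54, (33*8 - 34*-36)=1488, (34*29 - 27*8)=770, (27*22 - -5*29)=739, (-5*9 - -16*22)=307; twice the area = |3469| = 3469; area = 3469/2; boundary points = 3 + 2 + 1 + 7 + 1 + 1 = 15; strictly interior points = area - boundary/2 + 1 = 1728; answer 1728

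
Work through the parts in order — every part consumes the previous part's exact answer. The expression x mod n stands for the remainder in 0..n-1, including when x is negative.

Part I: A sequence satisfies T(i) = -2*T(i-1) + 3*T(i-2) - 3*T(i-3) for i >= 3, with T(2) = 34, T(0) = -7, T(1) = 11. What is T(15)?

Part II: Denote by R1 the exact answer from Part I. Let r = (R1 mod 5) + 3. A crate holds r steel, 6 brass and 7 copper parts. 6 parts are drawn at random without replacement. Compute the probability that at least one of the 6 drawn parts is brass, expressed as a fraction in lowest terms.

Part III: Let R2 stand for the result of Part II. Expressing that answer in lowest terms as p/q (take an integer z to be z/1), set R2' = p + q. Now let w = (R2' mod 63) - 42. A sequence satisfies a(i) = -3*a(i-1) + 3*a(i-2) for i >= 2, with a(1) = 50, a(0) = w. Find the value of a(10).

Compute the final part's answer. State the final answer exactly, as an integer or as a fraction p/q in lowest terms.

Part I: T(3) = -2*(34) + 3*(11) - 3*(-7) = -14; iterating: T(3)=-14, T(4)=97, T(5)=-338, T(6)=1009, T(7)=-3323, T(8)=10687, T(9)=-34370, T(10)=110770, T(11)=-356711, T(12)=1148842, T(13)=-3700127, T(14)=11916913, T(15)=-38380733; answer -38380733
Part II: R1 = -38380733; r = 5; total draws C(18,6) = 18564; complement C(12,6) = 924; favorable 18564 - 924 = 17640; P = 210/221; answer 210/221
Part III: R2 = 210/221; threaded value p + q = 431; w = 11; a(2) = -3*(50) + 3*(11) = -117; iterating: a(2)=-117, a(3)=501, a(4)=-1854, a(5)=7065, a(6)=-26757, a(7)=101466, a(8)=-384669, a(9)=1458405, a(10)=-5529222; answer -5529222

-5529222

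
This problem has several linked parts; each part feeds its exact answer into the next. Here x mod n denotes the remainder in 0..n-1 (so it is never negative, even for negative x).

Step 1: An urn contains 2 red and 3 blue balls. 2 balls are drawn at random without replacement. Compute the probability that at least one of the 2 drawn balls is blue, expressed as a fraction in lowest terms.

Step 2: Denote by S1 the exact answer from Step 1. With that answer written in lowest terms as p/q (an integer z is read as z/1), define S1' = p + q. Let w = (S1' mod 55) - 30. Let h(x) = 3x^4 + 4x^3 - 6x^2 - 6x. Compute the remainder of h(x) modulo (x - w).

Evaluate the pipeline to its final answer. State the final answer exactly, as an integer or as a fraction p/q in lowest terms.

Step 1: total draws C(5,2) = 10; complement C(2,2) = 1; favorable 10 - 1 = 9; P = 9/10; answer 9/10
Step 2: S1 = 9/10; threaded value p + q = 19; w = -11; remainder = value at the root: 3*(-11)^4 + 4*(-11)^3 - 6*(-11)^2 - 6*(-11)^1 = (43923) + (-5324) + (-726) + (66) = 37939; answer 37939

37939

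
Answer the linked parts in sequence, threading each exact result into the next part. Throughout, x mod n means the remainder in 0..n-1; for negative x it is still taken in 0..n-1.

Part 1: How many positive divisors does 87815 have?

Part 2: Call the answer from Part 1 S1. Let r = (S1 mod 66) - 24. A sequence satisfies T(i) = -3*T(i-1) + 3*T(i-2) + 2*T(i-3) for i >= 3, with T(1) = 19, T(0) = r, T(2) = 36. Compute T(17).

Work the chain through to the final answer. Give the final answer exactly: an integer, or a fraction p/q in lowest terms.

Part 1: 87815 = 5 * 7 * 13 * 193; number of divisors = (1+1) * (1+1) * (1+1) * (1+1) = 16; answer 16
Part 2: S1 = 16; r = -8; T(3) = -3*(36) + 3*(19) + 2*(-8) = -67; iterating: T(3)=-67, T(4)=347, T(5)=-1170, T(6)=4417, T(7)=-16067, T(8)=59112, T(9)=-216703, T(10)=795311, T(11)=-2917818, T(12)=10705981, T(13)=-39280775, T(14)=144124632, T(15)=-528804259, T(16)=1940225123, T(17)=-7118838882; answer -7118838882

-7118838882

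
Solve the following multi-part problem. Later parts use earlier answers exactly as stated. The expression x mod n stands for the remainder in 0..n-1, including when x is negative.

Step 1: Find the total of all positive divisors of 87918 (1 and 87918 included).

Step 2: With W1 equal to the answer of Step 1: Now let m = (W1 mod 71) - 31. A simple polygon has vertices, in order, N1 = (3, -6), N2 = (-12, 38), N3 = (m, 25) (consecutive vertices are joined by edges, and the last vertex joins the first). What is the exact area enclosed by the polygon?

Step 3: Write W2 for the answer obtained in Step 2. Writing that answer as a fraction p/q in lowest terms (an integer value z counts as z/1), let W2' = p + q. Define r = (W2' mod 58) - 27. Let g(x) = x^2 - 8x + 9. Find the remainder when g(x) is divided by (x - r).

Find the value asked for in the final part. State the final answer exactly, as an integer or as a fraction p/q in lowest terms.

93

Step 1: 87918 = 2 * 3 * 14653; sigma = (1 + 2) * (1 + 3) * (1 + 14653) = 3 * 4 * 14654 = 175848; answer 175848
Step 2: W1 = 175848; m = 21; cross terms: (3*38 - -12*-6)=42, (-12*25 - 21*38)=-1098, (21*-6 - 3*25)=-201; twice the area = |-1257| = 1257; area = 1257/2; answer 1257/2
Step 3: W2 = 1257/2; threaded value p + q = 1259; r = 14; remainder = value at the root: 1*(14)^2 - 8*(14)^1 + 9 = (196) + (-112) + (9) = 93; answer 93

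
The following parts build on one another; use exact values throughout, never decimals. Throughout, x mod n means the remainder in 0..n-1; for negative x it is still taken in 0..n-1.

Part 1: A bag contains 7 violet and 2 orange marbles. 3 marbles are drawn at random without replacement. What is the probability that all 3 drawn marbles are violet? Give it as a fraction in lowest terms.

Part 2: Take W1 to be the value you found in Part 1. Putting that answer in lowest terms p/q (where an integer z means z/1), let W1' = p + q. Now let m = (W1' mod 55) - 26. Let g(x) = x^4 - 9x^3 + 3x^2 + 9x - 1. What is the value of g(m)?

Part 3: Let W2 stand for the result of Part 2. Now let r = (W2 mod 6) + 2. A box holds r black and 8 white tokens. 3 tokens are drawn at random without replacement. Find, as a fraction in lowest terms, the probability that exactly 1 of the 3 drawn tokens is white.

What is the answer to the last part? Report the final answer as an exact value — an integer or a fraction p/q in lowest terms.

Part 1: total draws C(9,3) = 84; favorable C(7,3) = 35; P = 5/12; answer 5/12
Part 2: W1 = 5/12; threaded value p + q = 17; m = -9; 1*(-9)^4 - 9*(-9)^3 + 3*(-9)^2 + 9*(-9)^1 - 1 = (6561) + (6561) + (243) + (-81) + (-1) = 13283; answer 13283
Part 3: W2 = 13283; r = 7; total draws C(15,3) = 455; favorable C(8,1)*C(7,2) = 168; P = 24/65; answer 24/65

24/65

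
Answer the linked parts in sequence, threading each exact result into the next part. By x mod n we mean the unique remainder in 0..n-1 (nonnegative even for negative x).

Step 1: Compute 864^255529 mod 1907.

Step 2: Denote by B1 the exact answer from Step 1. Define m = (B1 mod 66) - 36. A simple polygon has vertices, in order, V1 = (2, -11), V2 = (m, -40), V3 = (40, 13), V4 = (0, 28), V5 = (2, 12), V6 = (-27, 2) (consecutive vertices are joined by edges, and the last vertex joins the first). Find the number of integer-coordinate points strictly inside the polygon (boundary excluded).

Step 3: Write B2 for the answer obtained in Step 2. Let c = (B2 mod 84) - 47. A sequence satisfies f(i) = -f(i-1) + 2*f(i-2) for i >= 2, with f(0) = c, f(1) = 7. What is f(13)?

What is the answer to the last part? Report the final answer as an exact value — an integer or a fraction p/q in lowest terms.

-54593

Step 1: squarings mod 1907: 864^1=864, 864^2=859, 864^4=1779, 864^8=1128, 864^16=415, 864^32=595, 864^64=1230, 864^128=649, 864^256=1661, 864^512=1399, 864^1024=619, 864^2048=1761, 864^4096=339, 864^8192=501, 864^16384=1184, 864^32768=211, 864^65536=660, 864^131072=804; 864^255529 = 864^1 * 864^8 * 864^32 * 864^512 * 864^1024 * 864^8192 * 864^16384 * 864^32768 * 864^65536 * 864^131072 = 1817 (mod 1907); answer 1817
Step 2: B1 = 1817; m = -1; cross terms: (2*-40 - -1*-11)=-91, (-1*13 - 40*-40)=1587, (40*28 - 0*13)=1120, (0*12 - 2*28)=-56, (2*2 - -27*12)=328, (-27*-11 - 2*2)=293; twice the area = |3181| = 3181; area = 3181/2; boundary points = 1 + 1 + 5 + 2 + 1 + 1 = 11; strictly interior points = area - boundary/2 + 1 = 1586; answer 1586
Step 3: B2 = 1586; c = 27; f(2) = -1*(7) + 2*(27) = 47; iterating: f(2)=47, f(3)=-33, f(4)=127, f(5)=-193, f(6)=447, f(7)=-833, f(8)=1727, f(9)=-3393, f(10)=6847, f(11)=-13633, f(12)=27327, f(13)=-54593; answer -54593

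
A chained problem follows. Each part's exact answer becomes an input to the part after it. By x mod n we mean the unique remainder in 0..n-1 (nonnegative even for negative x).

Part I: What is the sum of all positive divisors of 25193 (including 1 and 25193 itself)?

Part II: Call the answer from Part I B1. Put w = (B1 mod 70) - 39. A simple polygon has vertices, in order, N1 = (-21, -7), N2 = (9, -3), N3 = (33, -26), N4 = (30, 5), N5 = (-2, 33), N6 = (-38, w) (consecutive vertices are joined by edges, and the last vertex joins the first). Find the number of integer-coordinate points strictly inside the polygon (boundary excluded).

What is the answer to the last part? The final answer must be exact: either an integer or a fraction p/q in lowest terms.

Part I: 25193 = 7 * 59 * 61; sigma = (1 + 7) * (1 + 59) * (1 + 61) = 8 * 60 * 62 = 29760; answer 29760
Part II: B1 = 29760; w = -29; cross terms: (-21*-3 - 9*-7)=126, (9*-26 - 33*-3)=-135, (33*5 - 30*-26)=945, (30*33 - -2*5)=1000, (-2*-29 - -38*33)=1312, (-38*-7 - -21*-29)=-343; twice the area = |2905| = 2905; area = 2905/2; boundary points = 2 + 1 + 1 + 4 + 2 + 1 = 11; strictly interior points = area - boundary/2 + 1 = 1448; answer 1448

1448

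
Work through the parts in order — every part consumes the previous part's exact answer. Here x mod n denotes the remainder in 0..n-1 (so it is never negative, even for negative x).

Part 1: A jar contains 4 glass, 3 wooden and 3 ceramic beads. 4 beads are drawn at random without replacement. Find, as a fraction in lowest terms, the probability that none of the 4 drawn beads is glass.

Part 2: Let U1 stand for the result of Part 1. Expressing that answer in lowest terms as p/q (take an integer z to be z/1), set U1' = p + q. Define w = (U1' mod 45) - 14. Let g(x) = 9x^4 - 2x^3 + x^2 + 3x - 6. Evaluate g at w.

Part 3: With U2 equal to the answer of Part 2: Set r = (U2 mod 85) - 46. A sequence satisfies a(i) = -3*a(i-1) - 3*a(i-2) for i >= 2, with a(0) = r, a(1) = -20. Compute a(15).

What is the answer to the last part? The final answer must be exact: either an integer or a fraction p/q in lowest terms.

Part 1: total draws C(10,4) = 210; favorable C(6,4) = 15; P = 1/14; answer 1/14
Part 2: U1 = 1/14; threaded value p + q = 15; w = 1; 9*(1)^4 - 2*(1)^3 + 1*(1)^2 + 3*(1)^1 - 6 = (9) + (-2) + (1) + (3) + (-6) = 5; answer 5
Part 3: U2 = 5; r = -41; a(2) = -3*(-20) - 3*(-41) = 183; iterating: a(2)=183, a(3)=-489, a(4)=918, a(5)=-1287, a(6)=1107, a(7)=540, a(8)=-4941, a(9)=13203, a(10)=-24786, a(11)=34749, a(12)=-29889, a(13)=-14580, a(14)=133407, a(15)=-356481; answer -356481

-356481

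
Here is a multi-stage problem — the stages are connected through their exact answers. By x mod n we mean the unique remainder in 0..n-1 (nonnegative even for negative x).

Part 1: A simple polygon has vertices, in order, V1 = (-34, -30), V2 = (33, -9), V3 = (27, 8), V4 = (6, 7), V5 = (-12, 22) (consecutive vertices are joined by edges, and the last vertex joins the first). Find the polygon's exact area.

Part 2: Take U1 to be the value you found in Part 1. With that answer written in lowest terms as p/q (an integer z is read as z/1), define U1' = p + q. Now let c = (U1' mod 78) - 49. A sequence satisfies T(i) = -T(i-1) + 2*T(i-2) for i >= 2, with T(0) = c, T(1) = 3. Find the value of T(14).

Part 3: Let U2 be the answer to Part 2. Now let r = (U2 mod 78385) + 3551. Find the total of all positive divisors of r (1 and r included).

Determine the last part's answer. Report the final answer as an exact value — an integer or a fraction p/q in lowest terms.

Part 1: cross terms: (-34*-9 - 33*-30)=1296, (33*8 - 27*-9)=507, (27*7 - 6*8)=141, (6*22 - -12*7)=216, (-12*-30 - -34*22)=1108; twice the area = |3268| = 3268; area = 1634; answer 1634
Part 2: U1 = 1634; threaded value p + q = 1635; c = 26; T(2) = -1*(3) + 2*(26) = 49; iterating: T(2)=49, T(3)=-43, T(4)=141, T(5)=-227, T(6)=509, T(7)=-963, T(8)=1981, T(9)=-3907, T(10)=7869, T(11)=-15683, T(12)=31421, T(13)=-62787, T(14)=125629; answer 125629
Part 3: U2 = 125629; r = 50795; 50795 = 5 * 10159; sigma = (1 + 5) * (1 + 10159) = 6 * 10160 = 60960; answer 60960

60960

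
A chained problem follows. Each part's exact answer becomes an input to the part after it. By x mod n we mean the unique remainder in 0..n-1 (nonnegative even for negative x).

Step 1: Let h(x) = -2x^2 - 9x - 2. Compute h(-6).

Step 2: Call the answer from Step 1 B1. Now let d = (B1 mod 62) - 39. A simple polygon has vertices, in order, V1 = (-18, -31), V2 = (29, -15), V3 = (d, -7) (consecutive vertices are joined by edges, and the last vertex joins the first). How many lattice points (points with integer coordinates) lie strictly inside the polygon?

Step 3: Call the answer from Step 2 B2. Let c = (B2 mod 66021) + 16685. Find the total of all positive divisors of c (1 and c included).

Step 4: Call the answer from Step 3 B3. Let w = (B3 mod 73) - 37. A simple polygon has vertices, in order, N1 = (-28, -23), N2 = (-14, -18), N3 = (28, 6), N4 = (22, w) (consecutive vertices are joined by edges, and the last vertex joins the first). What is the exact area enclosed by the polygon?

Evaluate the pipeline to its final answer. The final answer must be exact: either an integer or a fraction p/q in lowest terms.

Step 1: -2*(-6)^2 - 9*(-6)^1 - 2 = (-72) + (54) + (-2) = -20; answer -20
Step 2: B1 = -20; d = 3; cross terms: (-18*-15 - 29*-31)=1169, (29*-7 - 3*-15)=-158, (3*-31 - -18*-7)=-219; twice the area = |792| = 792; area = 396; boundary points = 1 + 2 + 3 = 6; strictly interior points = area - boundary/2 + 1 = 394; answer 394
Step 3: B2 = 394; c = 17079; 17079 = 3 * 5693; sigma = (1 + 3) * (1 + 5693) = 4 * 5694 = 22776; answer 22776
Step 4: B3 = 22776; w = -37; cross terms: (-28*-18 - -14*-23)=182, (-14*6 - 28*-18)=420, (28*-37 - 22*6)=-1168, (22*-23 - -28*-37)=-1542; twice the area = |-2108| = 2108; area = 1054; answer 1054

1054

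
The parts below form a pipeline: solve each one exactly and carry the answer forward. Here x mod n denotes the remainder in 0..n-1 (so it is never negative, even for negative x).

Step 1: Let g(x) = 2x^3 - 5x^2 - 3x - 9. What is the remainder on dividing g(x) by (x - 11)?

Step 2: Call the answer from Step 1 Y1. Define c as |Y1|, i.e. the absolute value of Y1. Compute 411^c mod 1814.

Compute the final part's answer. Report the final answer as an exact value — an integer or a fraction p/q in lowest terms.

1051

Step 1: remainder = value at the root: 2*(11)^3 - 5*(11)^2 - 3*(11)^1 - 9 = (2662) + (-605) + (-33) + (-9) = 2015; answer 2015
Step 2: Y1 = 2015; c = 2015; squarings mod 1814: 411^1=411, 411^2=219, 411^4=797, 411^8=309, 411^16=1153, 411^32=1561, 411^64=519, 411^128=889, 411^256=1231, 411^512=671, 411^1024=369; 411^2015 = 411^1 * 411^2 * 411^4 * 411^8 * 411^16 * 411^64 * 411^128 * 411^256 * 411^512 * 411^1024 = 1051 (mod 1814); answer 1051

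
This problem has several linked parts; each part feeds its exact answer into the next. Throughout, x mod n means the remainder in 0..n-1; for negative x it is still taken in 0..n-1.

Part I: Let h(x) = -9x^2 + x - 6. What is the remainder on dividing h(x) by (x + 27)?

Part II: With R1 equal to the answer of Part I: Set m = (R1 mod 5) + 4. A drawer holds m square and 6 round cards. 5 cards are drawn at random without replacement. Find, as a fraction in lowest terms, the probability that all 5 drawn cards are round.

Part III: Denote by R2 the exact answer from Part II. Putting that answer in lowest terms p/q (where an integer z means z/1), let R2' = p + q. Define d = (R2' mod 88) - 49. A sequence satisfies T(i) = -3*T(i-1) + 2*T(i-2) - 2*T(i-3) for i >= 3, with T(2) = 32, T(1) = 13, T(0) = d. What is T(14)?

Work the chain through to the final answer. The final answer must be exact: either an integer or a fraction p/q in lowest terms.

Part I: remainder = value at the root: -9*(-27)^2 + 1*(-27)^1 - 6 = (-6561) + (-27) + (-6) = -6594; answer -6594
Part II: R1 = -6594; m = 5; total draws C(11,5) = 462; favorable C(6,5) = 6; P = 1/77; answer 1/77
Part III: R2 = 1/77; threaded value p + q = 78; d = 29; T(3) = -3*(32) + 2*(13) - 2*(29) = -128; iterating: T(3)=-128, T(4)=422, T(5)=-1586, T(6)=5858, T(7)=-21590, T(8)=79658, T(9)=-293870, T(10)=1084106, T(11)=-3999374, T(12)=14754074, T(13)=-54429182, T(14)=200794442; answer 200794442

200794442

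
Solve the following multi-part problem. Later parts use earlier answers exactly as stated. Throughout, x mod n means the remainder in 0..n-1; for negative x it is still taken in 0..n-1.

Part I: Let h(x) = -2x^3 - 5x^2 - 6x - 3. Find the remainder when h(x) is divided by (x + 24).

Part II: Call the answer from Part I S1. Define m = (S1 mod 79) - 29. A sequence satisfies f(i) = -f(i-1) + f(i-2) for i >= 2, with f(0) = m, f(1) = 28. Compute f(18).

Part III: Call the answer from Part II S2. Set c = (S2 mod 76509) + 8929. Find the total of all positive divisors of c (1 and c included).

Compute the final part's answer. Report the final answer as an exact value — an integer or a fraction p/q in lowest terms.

Part I: remainder = value at the root: -2*(-24)^3 - 5*(-24)^2 - 6*(-24)^1 - 3 = (27648) + (-2880) + (144) + (-3) = 24909; answer 24909
Part II: S1 = 24909; m = -5; f(2) = -1*(28) + 1*(-5) = -33; iterating: f(2)=-33, f(3)=61, f(4)=-94, f(5)=155, f(6)=-249, f(7)=404, f(8)=-653, f(9)=1057, f(10)=-1710, f(11)=2767, f(12)=-4477, f(13)=7244, f(14)=-11721, f(15)=18965, f(16)=-30686, f(17)=49651, f(18)=-80337; answer -80337
Part III: S2 = -80337; c = 81610; 81610 = 2 * 5 * 8161; sigma = (1 + 2) * (1 + 5) * (1 + 8161) = 3 * 6 * 8162 = 146916; answer 146916

146916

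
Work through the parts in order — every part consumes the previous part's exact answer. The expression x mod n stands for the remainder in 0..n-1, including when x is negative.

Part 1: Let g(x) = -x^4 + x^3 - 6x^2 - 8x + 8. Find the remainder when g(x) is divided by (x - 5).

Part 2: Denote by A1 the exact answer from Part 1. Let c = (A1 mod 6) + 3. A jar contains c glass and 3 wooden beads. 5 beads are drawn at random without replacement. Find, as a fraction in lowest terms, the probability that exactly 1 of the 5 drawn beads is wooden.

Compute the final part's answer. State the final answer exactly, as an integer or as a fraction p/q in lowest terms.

15/56

Part 1: remainder = value at the root: -1*(5)^4 + 1*(5)^3 - 6*(5)^2 - 8*(5)^1 + 8 = (-625) + (125) + (-150) + (-40) + (8) = -682; answer -682
Part 2: A1 = -682; c = 5; total draws C(8,5) = 56; favorable C(3,1)*C(5,4) = 15; P = 15/56; answer 15/56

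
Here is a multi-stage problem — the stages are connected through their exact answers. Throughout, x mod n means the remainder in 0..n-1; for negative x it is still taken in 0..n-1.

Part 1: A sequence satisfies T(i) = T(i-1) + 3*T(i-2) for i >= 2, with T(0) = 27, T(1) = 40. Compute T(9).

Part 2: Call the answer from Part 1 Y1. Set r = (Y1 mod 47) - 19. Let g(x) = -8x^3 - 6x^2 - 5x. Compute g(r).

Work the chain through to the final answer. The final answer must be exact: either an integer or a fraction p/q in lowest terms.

436

Part 1: T(2) = 1*(40) + 3*(27) = 121; iterating: T(2)=121, T(3)=241, T(4)=604, T(5)=1327, T(6)=3139, T(7)=7120, T(8)=16537, T(9)=37897; answer 37897
Part 2: Y1 = 37897; r = -4; -8*(-4)^3 - 6*(-4)^2 - 5*(-4)^1 = (512) + (-96) + (20) = 436; answer 436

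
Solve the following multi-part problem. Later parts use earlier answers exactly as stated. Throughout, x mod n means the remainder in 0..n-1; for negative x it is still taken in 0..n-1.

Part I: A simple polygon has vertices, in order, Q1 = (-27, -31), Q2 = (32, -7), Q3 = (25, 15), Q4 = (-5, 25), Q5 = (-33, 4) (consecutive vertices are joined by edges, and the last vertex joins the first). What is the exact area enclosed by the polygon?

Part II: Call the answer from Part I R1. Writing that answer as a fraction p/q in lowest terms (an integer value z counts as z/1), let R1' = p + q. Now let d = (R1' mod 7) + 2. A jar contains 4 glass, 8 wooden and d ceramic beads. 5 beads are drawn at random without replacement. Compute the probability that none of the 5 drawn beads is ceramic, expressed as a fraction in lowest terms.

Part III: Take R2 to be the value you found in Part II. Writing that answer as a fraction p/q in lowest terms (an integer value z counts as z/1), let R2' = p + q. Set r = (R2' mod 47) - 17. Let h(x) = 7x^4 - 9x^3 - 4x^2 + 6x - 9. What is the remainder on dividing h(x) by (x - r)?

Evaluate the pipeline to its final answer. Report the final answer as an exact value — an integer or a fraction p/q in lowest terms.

Part I: cross terms: (-27*-7 - 32*-31)=1181, (32*15 - 25*-7)=655, (25*25 - -5*15)=700, (-5*4 - -33*25)=805, (-33*-31 - -27*4)=1131; twice the area = |4472| = 4472; area = 2236; answer 2236
Part II: R1 = 2236; threaded value p + q = 2237; d = 6; total draws C(18,5) = 8568; favorable C(12,5) = 792; P = 11/119; answer 11/119
Part III: R2 = 11/119; threaded value p + q = 130; r = 19; remainder = value at the root: 7*(19)^4 - 9*(19)^3 - 4*(19)^2 + 6*(19)^1 - 9 = (912247) + (-61731) + (-1444) + (114) + (-9) = 849177; answer 849177

849177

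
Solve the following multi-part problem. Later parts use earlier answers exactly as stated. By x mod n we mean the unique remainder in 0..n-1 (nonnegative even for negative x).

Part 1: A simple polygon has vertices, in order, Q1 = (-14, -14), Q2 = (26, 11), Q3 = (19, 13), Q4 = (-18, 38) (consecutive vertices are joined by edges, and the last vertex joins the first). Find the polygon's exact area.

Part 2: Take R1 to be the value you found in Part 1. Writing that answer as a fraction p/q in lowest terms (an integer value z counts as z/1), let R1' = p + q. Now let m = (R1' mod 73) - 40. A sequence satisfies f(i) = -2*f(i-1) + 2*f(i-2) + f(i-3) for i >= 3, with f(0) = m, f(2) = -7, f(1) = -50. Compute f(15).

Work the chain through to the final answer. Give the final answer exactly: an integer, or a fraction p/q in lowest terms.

-5760233

Part 1: cross terms: (-14*11 - 26*-14)=210, (26*13 - 19*11)=129, (19*38 - -18*13)=956, (-18*-14 - -14*38)=784; twice the area = |2079| = 2079; area = 2079/2; answer 2079/2
Part 2: R1 = 2079/2; threaded value p + q = 2081; m = -3; f(3) = -2*(-7) + 2*(-50) + 1*(-3) = -89; iterating: f(3)=-89, f(4)=114, f(5)=-413, f(6)=965, f(7)=-2642, f(8)=6801, f(9)=-17921, f(10)=46802, f(11)=-122645, f(12)=320973, f(13)=-840434, f(14)=2200169, f(15)=-5760233; answer -5760233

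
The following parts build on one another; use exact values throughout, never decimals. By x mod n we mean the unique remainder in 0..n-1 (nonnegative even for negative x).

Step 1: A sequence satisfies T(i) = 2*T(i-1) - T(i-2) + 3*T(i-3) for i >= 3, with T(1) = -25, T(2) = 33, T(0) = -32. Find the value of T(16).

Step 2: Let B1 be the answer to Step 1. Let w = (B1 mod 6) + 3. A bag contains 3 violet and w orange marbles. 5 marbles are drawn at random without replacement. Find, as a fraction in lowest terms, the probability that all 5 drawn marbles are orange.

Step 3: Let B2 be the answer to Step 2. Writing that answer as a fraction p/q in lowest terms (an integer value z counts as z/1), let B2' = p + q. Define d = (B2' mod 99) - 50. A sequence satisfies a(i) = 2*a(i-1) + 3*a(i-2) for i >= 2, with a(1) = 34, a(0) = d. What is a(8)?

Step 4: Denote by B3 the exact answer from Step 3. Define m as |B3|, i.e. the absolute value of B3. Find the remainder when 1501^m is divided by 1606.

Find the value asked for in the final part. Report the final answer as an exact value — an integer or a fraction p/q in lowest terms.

Step 1: T(3) = 2*(33) - 1*(-25) + 3*(-32) = -5; iterating: T(3)=-5, T(4)=-118, T(5)=-132, T(6)=-161, T(7)=-544, T(8)=-1323, T(9)=-2585, T(10)=-5479, T(11)=-12342, T(12)=-26960, T(13)=-58015, T(14)=-126096, T(15)=-275057, T(16)=-598063; answer -598063
Step 2: B1 = -598063; w = 8; total draws C(11,5) = 462; favorable C(8,5) = 56; P = 4/33; answer 4/33
Step 3: B2 = 4/33; threaded value p + q = 37; d = -13; a(2) = 2*(34) + 3*(-13) = 29; iterating: a(2)=29, a(3)=160, a(4)=407, a(5)=1294, a(6)=3809, a(7)=11500, a(8)=34427; answer 34427
Step 4: B3 = 34427; m = 34427; squarings mod 1606: 1501^1=1501, 1501^2=1389, 1501^4=515, 1501^8=235, 1501^16=621, 1501^32=201, 1501^64=251, 1501^128=367, 1501^256=1391, 1501^512=1257, 1501^1024=1351, 1501^2048=785, 1501^4096=1127, 1501^8192=1389, 1501^16384=515, 1501^32768=235; 1501^34427 = 1501^1 * 1501^2 * 1501^8 * 1501^16 * 1501^32 * 1501^64 * 1501^512 * 1501^1024 * 1501^32768 = 509 (mod 1606); answer 509

509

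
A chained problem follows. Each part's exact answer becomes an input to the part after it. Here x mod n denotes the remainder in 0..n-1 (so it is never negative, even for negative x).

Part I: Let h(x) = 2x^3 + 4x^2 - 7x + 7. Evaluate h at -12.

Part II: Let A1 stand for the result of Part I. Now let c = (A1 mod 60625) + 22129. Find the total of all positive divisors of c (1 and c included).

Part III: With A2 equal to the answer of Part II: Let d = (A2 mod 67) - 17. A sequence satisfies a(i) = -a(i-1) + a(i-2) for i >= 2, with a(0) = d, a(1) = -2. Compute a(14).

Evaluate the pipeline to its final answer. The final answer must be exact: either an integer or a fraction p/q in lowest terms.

11006

Part I: 2*(-12)^3 + 4*(-12)^2 - 7*(-12)^1 + 7 = (-3456) + (576) + (84) + (7) = -2789; answer -2789
Part II: A1 = -2789; c = 79965; 79965 = 3^2 * 5 * 1777; sigma = (1 + 3 + 9) * (1 + 5) * (1 + 1777) = 13 * 6 * 1778 = 138684; answer 138684
Part III: A2 = 138684; d = 44; a(2) = -1*(-2) + 1*(44) = 46; iterating: a(2)=46, a(3)=-48, a(4)=94, a(5)=-142, a(6)=236, a(7)=-378, a(8)=614, a(9)=-992, a(10)=1606, a(11)=-2598, a(12)=4204, a(13)=-6802, a(14)=11006; answer 11006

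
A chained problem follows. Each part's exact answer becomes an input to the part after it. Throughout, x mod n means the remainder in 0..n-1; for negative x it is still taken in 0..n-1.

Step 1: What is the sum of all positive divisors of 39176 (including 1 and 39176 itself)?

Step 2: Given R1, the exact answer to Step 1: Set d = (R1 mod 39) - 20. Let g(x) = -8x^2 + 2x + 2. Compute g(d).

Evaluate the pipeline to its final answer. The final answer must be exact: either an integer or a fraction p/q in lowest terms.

Step 1: 39176 = 2^3 * 59 * 83; sigma = (1 + 2 + 4 + 8) * (1 + 59) * (1 + 83) = 15 * 60 * 84 = 75600; answer 75600
Step 2: R1 = 75600; d = -2; -8*(-2)^2 + 2*(-2)^1 + 2 = (-32) + (-4) + (2) = -34; answer -34

-34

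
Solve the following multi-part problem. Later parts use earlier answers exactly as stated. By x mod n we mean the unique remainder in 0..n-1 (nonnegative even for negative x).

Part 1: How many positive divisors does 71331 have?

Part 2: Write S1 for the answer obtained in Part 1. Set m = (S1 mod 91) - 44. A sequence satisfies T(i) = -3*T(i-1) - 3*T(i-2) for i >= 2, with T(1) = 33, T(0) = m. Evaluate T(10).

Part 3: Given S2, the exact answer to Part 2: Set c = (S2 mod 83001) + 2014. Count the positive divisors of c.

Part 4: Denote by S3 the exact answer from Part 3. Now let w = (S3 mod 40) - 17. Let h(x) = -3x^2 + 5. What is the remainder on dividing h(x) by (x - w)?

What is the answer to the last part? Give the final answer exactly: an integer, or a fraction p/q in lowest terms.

Part 1: 71331 = 3 * 13 * 31 * 59; number of divisors = (1+1) * (1+1) * (1+1) * (1+1) = 16; answer 16
Part 2: S1 = 16; m = -28; T(2) = -3*(33) - 3*(-28) = -15; iterating: T(2)=-15, T(3)=-54, T(4)=207, T(5)=-459, T(6)=756, T(7)=-891, T(8)=405, T(9)=1458, T(10)=-5589; answer -5589
Part 3: S2 = -5589; c = 79426; 79426 = 2 * 151 * 263; number of divisors = (1+1) * (1+1) * (1+1) = 8; answer 8
Part 4: S3 = 8; w = -9; remainder = value at the root: -3*(-9)^2 + 5 = (-243) + (5) = -238; answer -238

-238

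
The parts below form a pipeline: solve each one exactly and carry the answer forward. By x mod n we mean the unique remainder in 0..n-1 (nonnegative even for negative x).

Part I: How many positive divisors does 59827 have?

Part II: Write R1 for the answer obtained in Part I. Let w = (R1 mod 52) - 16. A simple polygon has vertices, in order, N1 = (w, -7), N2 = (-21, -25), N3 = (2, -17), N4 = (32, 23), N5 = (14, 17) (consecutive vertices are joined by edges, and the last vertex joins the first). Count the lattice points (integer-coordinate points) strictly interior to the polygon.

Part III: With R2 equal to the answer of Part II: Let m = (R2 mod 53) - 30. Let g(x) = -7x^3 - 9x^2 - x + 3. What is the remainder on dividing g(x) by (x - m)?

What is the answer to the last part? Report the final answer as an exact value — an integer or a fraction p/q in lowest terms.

-2846

Part I: 59827 = 29 * 2063; number of divisors = (1+1) * (1+1) = 4; answer 4
Part II: R1 = 4; w = -12; cross terms: (-12*-25 - -21*-7)=153, (-21*-17 - 2*-25)=407, (2*23 - 32*-17)=590, (32*17 - 14*23)=222, (14*-7 - -12*17)=106; twice the area = |1478| = 1478; area = 739; boundary points = 9 + 1 + 10 + 6 + 2 = 28; strictly interior points = area - boundary/2 + 1 = 726; answer 726
Part III: R2 = 726; m = 7; remainder = value at the root: -7*(7)^3 - 9*(7)^2 - 1*(7)^1 + 3 = (-2401) + (-441) + (-7) + (3) = -2846; answer -2846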